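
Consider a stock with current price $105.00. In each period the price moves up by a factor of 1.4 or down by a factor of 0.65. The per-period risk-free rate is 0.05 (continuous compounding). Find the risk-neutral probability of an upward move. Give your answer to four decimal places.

p = 0.5350

Risk-neutral probability p = (e^0.05 − 0.65)/(1.4 − 0.65) = 0.4013/0.7500 = 0.5350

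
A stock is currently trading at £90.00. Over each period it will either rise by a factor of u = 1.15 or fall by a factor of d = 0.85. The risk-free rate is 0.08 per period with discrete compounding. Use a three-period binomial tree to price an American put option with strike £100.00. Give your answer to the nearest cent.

£10.00

Risk-neutral probability p = (1 + 0.08 − 0.85)/(1.15 − 0.85) = 0.2300/0.3000 = 0.7667
Terminal stock prices: S_uuu = 136.9, S_uud = 101.2, S_udd = 74.78, S_ddd = 55.27
Terminal payoffs (K − S): max(-36.88, 0) = 0, max(-1.171, 0) = 0, max(25.22, 0) = 25.22, max(44.73, 0) = 44.73
Node uu (S = 119): continuation = 1/1.08·[0.7667·0.0000 + 0.2333·0.0000] = 0.0000; exercise value = 0.0000 ≤ continuation, so V_uu = 0.0000
Node ud (S = 87.97): continuation = 1/1.08·[0.7667·0.0000 + 0.2333·25.2213] = 5.4490; exercise value = 12.0250 > continuation, so V_ud = 12.0250 (exercise)
Node dd (S = 65.02): continuation = 1/1.08·[0.7667·25.2213 + 0.2333·44.7288] = 27.5676; exercise value = 34.9750 > continuation, so V_dd = 34.9750 (exercise)
Node u (S = 103.5): continuation = 1/1.08·[0.7667·0.0000 + 0.2333·12.0250] = 2.5980; exercise value = 0.0000 ≤ continuation, so V_u = 2.5980
Node d (S = 76.5): continuation = 1/1.08·[0.7667·12.0250 + 0.2333·34.9750] = 16.0926; exercise value = 23.5000 > continuation, so V_d = 23.5000 (exercise)
Node 0 (S = 90): continuation = 1/1.08·[0.7667·2.5980 + 0.2333·23.5000] = 6.9214; exercise value = 10.0000 > continuation, so V_0 = 10.0000 (exercise)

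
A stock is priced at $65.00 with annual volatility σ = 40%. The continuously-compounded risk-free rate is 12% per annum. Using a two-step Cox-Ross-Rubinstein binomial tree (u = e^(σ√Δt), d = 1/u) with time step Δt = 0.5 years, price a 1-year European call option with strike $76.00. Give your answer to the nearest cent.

$9.85

CRR parameters: u = e^(σ√Δt) = e^(0.4·√0.5) = 1.3269, d = 1/u = 0.7536
Per-period rate: rΔt = 0.12·0.5 = 0.06, so R = e^0.06 = 1.0618
Risk-neutral probability p = (e^0.06 − 0.7536)/(1.3269 − 0.7536) = 0.3082/0.5733 = 0.5376
Terminal stock prices: S_uu = 114.4, S_ud = 65, S_dd = 36.92
Terminal payoffs (S − K): max(38.44, 0) = 38.44, max(-11, 0) = 0, max(-39.08, 0) = 0
Node u (S = 86.25): V_u = e^(−0.06)·[0.5376·38.4425 + 0.4624·0.0000] = 19.4641
Node d (S = 48.99): V_d = e^(−0.06)·[0.5376·0.0000 + 0.4624·0.0000] = 0.0000
Node 0 (S = 65): V_0 = e^(−0.06)·[0.5376·19.4641 + 0.4624·0.0000] = 9.8550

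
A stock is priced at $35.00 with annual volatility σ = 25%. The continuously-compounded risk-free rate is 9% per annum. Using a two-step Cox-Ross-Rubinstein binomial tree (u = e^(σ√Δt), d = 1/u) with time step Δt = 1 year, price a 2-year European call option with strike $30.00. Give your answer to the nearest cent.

$10.98

CRR parameters: u = e^(σ√Δt) = e^(0.25·√1) = 1.2840, d = 1/u = 0.7788
Per-period rate: rΔt = 0.09·1 = 0.09, so R = e^0.09 = 1.0942
Risk-neutral probability p = (e^0.09 − 0.7788)/(1.2840 − 0.7788) = 0.3154/0.5052 = 0.6242
Terminal stock prices: S_uu = 57.71, S_ud = 35, S_dd = 21.23
Terminal payoffs (S − K): max(27.71, 0) = 27.71, max(5, 0) = 5, max(-8.771, 0) = 0
Node u (S = 44.94): V_u = e^(−0.09)·[0.6242·27.7052 + 0.3758·5.0000] = 17.5230
Node d (S = 27.26): V_d = e^(−0.09)·[0.6242·5.0000 + 0.3758·0.0000] = 2.8525
Node 0 (S = 35): V_0 = e^(−0.09)·[0.6242·17.5230 + 0.3758·2.8525] = 10.9765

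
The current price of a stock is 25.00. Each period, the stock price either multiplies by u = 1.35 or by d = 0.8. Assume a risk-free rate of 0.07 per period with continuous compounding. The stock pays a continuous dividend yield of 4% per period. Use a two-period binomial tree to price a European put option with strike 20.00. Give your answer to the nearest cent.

1.17

Per-period risk-free factor R = e^0.07 = 1.0725; dividend-adjusted growth = e^(0.07−0.04) = 1.0305.
Risk-neutral probability p = (1.0305 − 0.8)/(1.35 − 0.8) = 0.2305/0.5500 = 0.4190
Terminal stock prices: S_uu = 45.56, S_ud = 27, S_dd = 16
Terminal payoffs (K − S): max(-25.56, 0) = 0, max(-7, 0) = 0, max(4, 0) = 4
Node u (S = 33.75): V_u = e^(−0.07)·[0.4190·0.0000 + 0.5810·0.0000] = 0.0000
Node d (S = 20): V_d = e^(−0.07)·[0.4190·0.0000 + 0.5810·4.0000] = 2.1669
Node 0 (S = 25): V_0 = e^(−0.07)·[0.4190·0.0000 + 0.5810·2.1669] = 1.1738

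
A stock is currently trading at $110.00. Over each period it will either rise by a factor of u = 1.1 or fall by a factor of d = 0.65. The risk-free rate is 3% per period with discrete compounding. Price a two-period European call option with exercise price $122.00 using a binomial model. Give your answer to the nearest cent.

$7.46

Risk-neutral probability p = (1 + 0.03 − 0.65)/(1.1 − 0.65) = 0.3800/0.4500 = 0.8444
Terminal stock prices: S_uu = 133.1, S_ud = 78.65, S_dd = 46.48
Terminal payoffs (S − K): max(11.1, 0) = 11.1, max(-43.35, 0) = 0, max(-75.53, 0) = 0
Node u (S = 121): V_u = 1/1.03·[0.8444·11.1000 + 0.1556·0.0000] = 9.1003
Node d (S = 71.5): V_d = 1/1.03·[0.8444·0.0000 + 0.1556·0.0000] = 0.0000
Node 0 (S = 110): V_0 = 1/1.03·[0.8444·9.1003 + 0.1556·0.0000] = 7.4609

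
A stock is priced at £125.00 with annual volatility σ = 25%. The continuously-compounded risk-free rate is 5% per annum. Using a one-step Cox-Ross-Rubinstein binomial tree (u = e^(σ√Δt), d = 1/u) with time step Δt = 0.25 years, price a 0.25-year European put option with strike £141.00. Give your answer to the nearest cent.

CRR parameters: u = e^(σ√Δt) = e^(0.25·√0.25) = 1.1331, d = 1/u = 0.8825
Per-period rate: rΔt = 0.05·0.25 = 0.0125, so R = e^0.0125 = 1.0126
Risk-neutral probability p = (e^0.0125 − 0.8825)/(1.1331 − 0.8825) = 0.1301/0.2507 = 0.5190
Terminal stock prices: S_u = 141.6, S_d = 110.3
Terminal payoffs (K − S): max(-0.6436, 0) = 0, max(30.69, 0) = 30.69
Node 0 (S = 125): V_0 = e^(−0.0125)·[0.5190·0.0000 + 0.4810·30.6879] = 14.5783

£14.58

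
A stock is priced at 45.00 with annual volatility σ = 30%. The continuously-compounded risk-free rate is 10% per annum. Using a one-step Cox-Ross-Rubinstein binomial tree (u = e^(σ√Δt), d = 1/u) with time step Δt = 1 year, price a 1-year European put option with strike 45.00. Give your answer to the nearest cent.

CRR parameters: u = e^(σ√Δt) = e^(0.3·√1) = 1.3499, d = 1/u = 0.7408
Per-period rate: rΔt = 0.1·1 = 0.1, so R = e^0.1 = 1.1052
Risk-neutral probability p = (e^0.1 − 0.7408)/(1.3499 − 0.7408) = 0.3644/0.6090 = 0.5982
Terminal stock prices: S_u = 60.74, S_d = 33.34
Terminal payoffs (K − S): max(-15.74, 0) = 0, max(11.66, 0) = 11.66
Node 0 (S = 45): V_0 = e^(−0.1)·[0.5982·0.0000 + 0.4018·11.6632] = 4.2399

4.24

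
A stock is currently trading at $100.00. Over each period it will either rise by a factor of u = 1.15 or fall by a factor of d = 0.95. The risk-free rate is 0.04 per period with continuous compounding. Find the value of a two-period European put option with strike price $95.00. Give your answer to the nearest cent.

Risk-neutral probability p = (e^0.04 − 0.95)/(1.15 − 0.95) = 0.0908/0.2000 = 0.4541
Terminal stock prices: S_uu = 132.2, S_ud = 109.2, S_dd = 90.25
Terminal payoffs (K − S): max(-37.25, 0) = 0, max(-14.25, 0) = 0, max(4.75, 0) = 4.75
Node u (S = 115): V_u = e^(−0.04)·[0.4541·0.0000 + 0.5459·0.0000] = 0.0000
Node d (S = 95): V_d = e^(−0.04)·[0.4541·0.0000 + 0.5459·4.7500] = 2.4916
Node 0 (S = 100): V_0 = e^(−0.04)·[0.4541·0.0000 + 0.5459·2.4916] = 1.3069

$1.31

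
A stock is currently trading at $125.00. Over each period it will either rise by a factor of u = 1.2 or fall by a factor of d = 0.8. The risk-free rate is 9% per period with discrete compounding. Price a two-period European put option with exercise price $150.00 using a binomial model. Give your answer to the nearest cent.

Risk-neutral probability p = (1 + 0.09 − 0.8)/(1.2 − 0.8) = 0.2900/0.4000 = 0.7250
Terminal stock prices: S_uu = 180, S_ud = 120, S_dd = 80
Terminal payoffs (K − S): max(-30, 0) = 0, max(30, 0) = 30, max(70, 0) = 70
Node u (S = 150): V_u = 1/1.09·[0.7250·0.0000 + 0.2750·30.0000] = 7.5688
Node d (S = 100): V_d = 1/1.09·[0.7250·30.0000 + 0.2750·70.0000] = 37.6147
Node 0 (S = 125): V_0 = 1/1.09·[0.7250·7.5688 + 0.2750·37.6147] = 14.5242

$14.52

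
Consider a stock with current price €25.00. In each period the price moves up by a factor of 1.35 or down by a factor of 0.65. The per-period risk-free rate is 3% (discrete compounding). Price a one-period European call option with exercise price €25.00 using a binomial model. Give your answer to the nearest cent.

Risk-neutral probability p = (1 + 0.03 − 0.65)/(1.35 − 0.65) = 0.3800/0.7000 = 0.5429
Terminal stock prices: S_u = 33.75, S_d = 16.25
Terminal payoffs (S − K): max(8.75, 0) = 8.75, max(-8.75, 0) = 0
Node 0 (S = 25): V_0 = 1/1.03·[0.5429·8.7500 + 0.4571·0.0000] = 4.6117

€4.61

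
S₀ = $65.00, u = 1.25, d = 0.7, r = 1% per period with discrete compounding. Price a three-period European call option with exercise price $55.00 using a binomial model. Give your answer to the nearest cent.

Risk-neutral probability p = (1 + 0.01 − 0.7)/(1.25 − 0.7) = 0.3100/0.5500 = 0.5636
Terminal stock prices: S_uuu = 127, S_uud = 71.09, S_udd = 39.81, S_ddd = 22.29
Terminal payoffs (S − K): max(71.95, 0) = 71.95, max(16.09, 0) = 16.09, max(-15.19, 0) = 0, max(-32.71, 0) = 0
Node uu (S = 101.6): V_uu = 1/1.01·[0.5636·71.9531 + 0.4364·16.0938] = 47.1071
Node ud (S = 56.87): V_ud = 1/1.01·[0.5636·16.0938 + 0.4364·0.0000] = 8.9812
Node dd (S = 31.85): V_dd = 1/1.01·[0.5636·0.0000 + 0.4364·0.0000] = 0.0000
Node u (S = 81.25): V_u = 1/1.01·[0.5636·47.1071 + 0.4364·8.9812] = 30.1686
Node d (S = 45.5): V_d = 1/1.01·[0.5636·8.9812 + 0.4364·0.0000] = 5.0120
Node 0 (S = 65): V_0 = 1/1.01·[0.5636·30.1686 + 0.4364·5.0120] = 19.0012

$19.00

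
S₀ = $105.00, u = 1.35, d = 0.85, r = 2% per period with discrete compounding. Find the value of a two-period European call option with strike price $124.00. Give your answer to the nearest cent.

Risk-neutral probability p = (1 + 0.02 − 0.85)/(1.35 − 0.85) = 0.1700/0.5000 = 0.3400
Terminal stock prices: S_uu = 191.4, S_ud = 120.5, S_dd = 75.86
Terminal payoffs (S − K): max(67.36, 0) = 67.36, max(-3.513, 0) = 0, max(-48.14, 0) = 0
Node u (S = 141.8): V_u = 1/1.02·[0.3400·67.3625 + 0.6600·0.0000] = 22.4542
Node d (S = 89.25): V_d = 1/1.02·[0.3400·0.0000 + 0.6600·0.0000] = 0.0000
Node 0 (S = 105): V_0 = 1/1.02·[0.3400·22.4542 + 0.6600·0.0000] = 7.4847

$7.48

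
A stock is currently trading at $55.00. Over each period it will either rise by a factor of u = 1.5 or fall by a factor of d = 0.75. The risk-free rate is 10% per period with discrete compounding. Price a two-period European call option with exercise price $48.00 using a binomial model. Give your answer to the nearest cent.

Risk-neutral probability p = (1 + 0.1 − 0.75)/(1.5 − 0.75) = 0.3500/0.7500 = 0.4667
Terminal stock prices: S_uu = 123.8, S_ud = 61.88, S_dd = 30.94
Terminal payoffs (S − K): max(75.75, 0) = 75.75, max(13.88, 0) = 13.88, max(-17.06, 0) = 0
Node u (S = 82.5): V_u = 1/1.1·[0.4667·75.7500 + 0.5333·13.8750] = 38.8636
Node d (S = 41.25): V_d = 1/1.1·[0.4667·13.8750 + 0.5333·0.0000] = 5.8864
Node 0 (S = 55): V_0 = 1/1.1·[0.4667·38.8636 + 0.5333·5.8864] = 19.3416

$19.34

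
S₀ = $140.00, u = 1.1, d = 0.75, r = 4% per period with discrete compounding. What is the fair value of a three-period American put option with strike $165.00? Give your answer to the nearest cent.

Risk-neutral probability p = (1 + 0.04 − 0.75)/(1.1 − 0.75) = 0.2900/0.3500 = 0.8286
Terminal stock prices: S_uuu = 186.3, S_uud = 127.1, S_udd = 86.62, S_ddd = 59.06
Terminal payoffs (K − S): max(-21.34, 0) = 0, max(37.95, 0) = 37.95, max(78.38, 0) = 78.38, max(105.9, 0) = 105.9
Node uu (S = 169.4): continuation = 1/1.04·[0.8286·0.0000 + 0.1714·37.9500] = 6.2555; exercise value = 0.0000 ≤ continuation, so V_uu = 6.2555
Node ud (S = 115.5): continuation = 1/1.04·[0.8286·37.9500 + 0.1714·78.3750] = 43.1538; exercise value = 49.5000 > continuation, so V_ud = 49.5000 (exercise)
Node dd (S = 78.75): continuation = 1/1.04·[0.8286·78.3750 + 0.1714·105.9375] = 79.9038; exercise value = 86.2500 > continuation, so V_dd = 86.2500 (exercise)
Node u (S = 154): continuation = 1/1.04·[0.8286·6.2555 + 0.1714·49.5000] = 13.1431; exercise value = 11.0000 ≤ continuation, so V_u = 13.1431
Node d (S = 105): continuation = 1/1.04·[0.8286·49.5000 + 0.1714·86.2500] = 53.6538; exercise value = 60.0000 > continuation, so V_d = 60.0000 (exercise)
Node 0 (S = 140): continuation = 1/1.04·[0.8286·13.1431 + 0.1714·60.0000] = 20.3613; exercise value = 25.0000 > continuation, so V_0 = 25.0000 (exercise)

$25.00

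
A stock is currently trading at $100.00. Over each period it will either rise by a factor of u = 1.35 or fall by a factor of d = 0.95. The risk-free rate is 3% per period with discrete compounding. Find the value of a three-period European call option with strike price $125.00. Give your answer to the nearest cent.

Risk-neutral probability p = (1 + 0.03 − 0.95)/(1.35 − 0.95) = 0.0800/0.4000 = 0.2000
Terminal stock prices: S_uuu = 246, S_uud = 173.1, S_udd = 121.8, S_ddd = 85.74
Terminal payoffs (S − K): max(121, 0) = 121, max(48.14, 0) = 48.14, max(-3.163, 0) = 0, max(-39.26, 0) = 0
Node uu (S = 182.3): V_uu = 1/1.03·[0.2000·121.0375 + 0.8000·48.1375] = 60.8908
Node ud (S = 128.2): V_ud = 1/1.03·[0.2000·48.1375 + 0.8000·0.0000] = 9.3471
Node dd (S = 90.25): V_dd = 1/1.03·[0.2000·0.0000 + 0.8000·0.0000] = 0.0000
Node u (S = 135): V_u = 1/1.03·[0.2000·60.8908 + 0.8000·9.3471] = 19.0833
Node d (S = 95): V_d = 1/1.03·[0.2000·9.3471 + 0.8000·0.0000] = 1.8150
Node 0 (S = 100): V_0 = 1/1.03·[0.2000·19.0833 + 0.8000·1.8150] = 5.1152

$5.12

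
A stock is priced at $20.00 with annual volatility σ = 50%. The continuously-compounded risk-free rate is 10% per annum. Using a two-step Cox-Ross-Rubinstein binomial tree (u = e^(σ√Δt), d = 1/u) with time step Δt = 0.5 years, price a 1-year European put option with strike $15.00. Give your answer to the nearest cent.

$1.24

CRR parameters: u = e^(σ√Δt) = e^(0.5·√0.5) = 1.4241, d = 1/u = 0.7022
Per-period rate: rΔt = 0.1·0.5 = 0.05, so R = e^0.05 = 1.0513
Risk-neutral probability p = (e^0.05 − 0.7022)/(1.4241 − 0.7022) = 0.3491/0.7219 = 0.4835
Terminal stock prices: S_uu = 40.56, S_ud = 20, S_dd = 9.861
Terminal payoffs (K − S): max(-25.56, 0) = 0, max(-5, 0) = 0, max(5.139, 0) = 5.139
Node u (S = 28.48): V_u = e^(−0.05)·[0.4835·0.0000 + 0.5165·0.0000] = 0.0000
Node d (S = 14.04): V_d = e^(−0.05)·[0.4835·0.0000 + 0.5165·5.1386] = 2.5245
Node 0 (S = 20): V_0 = e^(−0.05)·[0.4835·0.0000 + 0.5165·2.5245] = 1.2402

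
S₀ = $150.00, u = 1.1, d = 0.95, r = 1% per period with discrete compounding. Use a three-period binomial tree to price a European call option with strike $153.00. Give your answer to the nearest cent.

$8.33

Risk-neutral probability p = (1 + 0.01 − 0.95)/(1.1 − 0.95) = 0.0600/0.1500 = 0.4000
Terminal stock prices: S_uuu = 199.7, S_uud = 172.4, S_udd = 148.9, S_ddd = 128.6
Terminal payoffs (S − K): max(46.65, 0) = 46.65, max(19.43, 0) = 19.43, max(-4.088, 0) = 0, max(-24.39, 0) = 0
Node uu (S = 181.5): V_uu = 1/1.01·[0.4000·46.6500 + 0.6000·19.4250] = 30.0149
Node ud (S = 156.8): V_ud = 1/1.01·[0.4000·19.4250 + 0.6000·0.0000] = 7.6931
Node dd (S = 135.4): V_dd = 1/1.01·[0.4000·0.0000 + 0.6000·0.0000] = 0.0000
Node u (S = 165): V_u = 1/1.01·[0.4000·30.0149 + 0.6000·7.6931] = 16.4572
Node d (S = 142.5): V_d = 1/1.01·[0.4000·7.6931 + 0.6000·0.0000] = 3.0468
Node 0 (S = 150): V_0 = 1/1.01·[0.4000·16.4572 + 0.6000·3.0468] = 8.3277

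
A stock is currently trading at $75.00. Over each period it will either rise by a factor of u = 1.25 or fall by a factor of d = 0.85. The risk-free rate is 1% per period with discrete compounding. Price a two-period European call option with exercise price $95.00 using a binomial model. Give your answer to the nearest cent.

$3.48

Risk-neutral probability p = (1 + 0.01 − 0.85)/(1.25 − 0.85) = 0.1600/0.4000 = 0.4000
Terminal stock prices: S_uu = 117.2, S_ud = 79.69, S_dd = 54.19
Terminal payoffs (S − K): max(22.19, 0) = 22.19, max(-15.31, 0) = 0, max(-40.81, 0) = 0
Node u (S = 93.75): V_u = 1/1.01·[0.4000·22.1875 + 0.6000·0.0000] = 8.7871
Node d (S = 63.75): V_d = 1/1.01·[0.4000·0.0000 + 0.6000·0.0000] = 0.0000
Node 0 (S = 75): V_0 = 1/1.01·[0.4000·8.7871 + 0.6000·0.0000] = 3.4801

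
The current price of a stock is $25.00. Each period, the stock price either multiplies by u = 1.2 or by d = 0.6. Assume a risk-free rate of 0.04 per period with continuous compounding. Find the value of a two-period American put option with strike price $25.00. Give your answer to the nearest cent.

Risk-neutral probability p = (e^0.04 − 0.6)/(1.2 − 0.6) = 0.4408/0.6000 = 0.7347
Terminal stock prices: S_uu = 36, S_ud = 18, S_dd = 9
Terminal payoffs (K − S): max(-11, 0) = 0, max(7, 0) = 7, max(16, 0) = 16
Node u (S = 30): continuation = e^(−0.04)·[0.7347·0.0000 + 0.2653·7.0000] = 1.7844; exercise value = 0.0000 ≤ continuation, so V_u = 1.7844
Node d (S = 15): continuation = e^(−0.04)·[0.7347·7.0000 + 0.2653·16.0000] = 9.0197; exercise value = 10.0000 > continuation, so V_d = 10.0000 (exercise)
Node 0 (S = 25): continuation = e^(−0.04)·[0.7347·1.7844 + 0.2653·10.0000] = 3.8087; exercise value = 0.0000 ≤ continuation, so V_0 = 3.8087

$3.81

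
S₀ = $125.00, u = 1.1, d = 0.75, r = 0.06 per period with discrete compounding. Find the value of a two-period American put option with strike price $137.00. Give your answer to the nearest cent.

Risk-neutral probability p = (1 + 0.06 − 0.75)/(1.1 − 0.75) = 0.3100/0.3500 = 0.8857
Terminal stock prices: S_uu = 151.3, S_ud = 103.1, S_dd = 70.31
Terminal payoffs (K − S): max(-14.25, 0) = 0, max(33.88, 0) = 33.88, max(66.69, 0) = 66.69
Node u (S = 137.5): continuation = 1/1.06·[0.8857·0.0000 + 0.1143·33.8750] = 3.6523; exercise value = 0.0000 ≤ continuation, so V_u = 3.6523
Node d (S = 93.75): continuation = 1/1.06·[0.8857·33.8750 + 0.1143·66.6875] = 35.4953; exercise value = 43.2500 > continuation, so V_d = 43.2500 (exercise)
Node 0 (S = 125): continuation = 1/1.06·[0.8857·3.6523 + 0.1143·43.2500] = 7.7149; exercise value = 12.0000 > continuation, so V_0 = 12.0000 (exercise)

$12.00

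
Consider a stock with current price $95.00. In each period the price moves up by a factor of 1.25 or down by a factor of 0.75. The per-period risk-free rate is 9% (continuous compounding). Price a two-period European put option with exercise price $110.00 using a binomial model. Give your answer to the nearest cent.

$12.09

Risk-neutral probability p = (e^0.09 − 0.75)/(1.25 − 0.75) = 0.3442/0.5000 = 0.6883
Terminal stock prices: S_uu = 148.4, S_ud = 89.06, S_dd = 53.44
Terminal payoffs (K − S): max(-38.44, 0) = 0, max(20.94, 0) = 20.94, max(56.56, 0) = 56.56
Node u (S = 118.8): V_u = e^(−0.09)·[0.6883·0.0000 + 0.3117·20.9375] = 5.9636
Node d (S = 71.25): V_d = e^(−0.09)·[0.6883·20.9375 + 0.3117·56.5625] = 29.2824
Node 0 (S = 95): V_0 = e^(−0.09)·[0.6883·5.9636 + 0.3117·29.2824] = 12.0922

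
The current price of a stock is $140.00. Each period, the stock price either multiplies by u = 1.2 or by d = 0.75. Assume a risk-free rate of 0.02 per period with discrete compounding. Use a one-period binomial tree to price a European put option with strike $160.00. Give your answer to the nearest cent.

$21.57

Risk-neutral probability p = (1 + 0.02 − 0.75)/(1.2 − 0.75) = 0.2700/0.4500 = 0.6000
Terminal stock prices: S_u = 168, S_d = 105
Terminal payoffs (K − S): max(-8, 0) = 0, max(55, 0) = 55
Node 0 (S = 140): V_0 = 1/1.02·[0.6000·0.0000 + 0.4000·55.0000] = 21.5686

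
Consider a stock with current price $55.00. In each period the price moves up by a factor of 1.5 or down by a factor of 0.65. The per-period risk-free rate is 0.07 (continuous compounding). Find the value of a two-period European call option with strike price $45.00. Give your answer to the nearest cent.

Risk-neutral probability p = (e^0.07 − 0.65)/(1.5 − 0.65) = 0.4225/0.8500 = 0.4971
Terminal stock prices: S_uu = 123.8, S_ud = 53.62, S_dd = 23.24
Terminal payoffs (S − K): max(78.75, 0) = 78.75, max(8.625, 0) = 8.625, max(-21.76, 0) = 0
Node u (S = 82.5): V_u = e^(−0.07)·[0.4971·78.7500 + 0.5029·8.6250] = 40.5423
Node d (S = 35.75): V_d = e^(−0.07)·[0.4971·8.6250 + 0.5029·0.0000] = 3.9974
Node 0 (S = 55): V_0 = e^(−0.07)·[0.4971·40.5423 + 0.5029·3.9974] = 20.6644

$20.66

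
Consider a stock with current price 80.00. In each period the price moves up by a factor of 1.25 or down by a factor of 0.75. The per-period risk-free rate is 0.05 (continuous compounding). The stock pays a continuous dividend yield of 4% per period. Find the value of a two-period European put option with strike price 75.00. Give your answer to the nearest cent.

6.25

Per-period risk-free factor R = e^0.05 = 1.0513; dividend-adjusted growth = e^(0.05−0.04) = 1.0101.
Risk-neutral probability p = (1.0101 − 0.75)/(1.25 − 0.75) = 0.2601/0.5000 = 0.5201
Terminal stock prices: S_uu = 125, S_ud = 75, S_dd = 45
Terminal payoffs (K − S): max(-50, 0) = 0, max(0, 0) = 0, max(30, 0) = 30
Node u (S = 100): V_u = e^(−0.05)·[0.5201·0.0000 + 0.4799·0.0000] = 0.0000
Node d (S = 60): V_d = e^(−0.05)·[0.5201·0.0000 + 0.4799·30.0000] = 13.6948
Node 0 (S = 80): V_0 = e^(−0.05)·[0.5201·0.0000 + 0.4799·13.6948] = 6.2516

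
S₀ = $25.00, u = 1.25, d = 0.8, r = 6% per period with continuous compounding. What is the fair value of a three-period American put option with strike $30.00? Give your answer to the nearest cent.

$5.02

Risk-neutral probability p = (e^0.06 − 0.8)/(1.25 − 0.8) = 0.2618/0.4500 = 0.5819
Terminal stock prices: S_uuu = 48.83, S_uud = 31.25, S_udd = 20, S_ddd = 12.8
Terminal payoffs (K − S): max(-18.83, 0) = 0, max(-1.25, 0) = 0, max(10, 0) = 10, max(17.2, 0) = 17.2
Node uu (S = 39.06): continuation = e^(−0.06)·[0.5819·0.0000 + 0.4181·0.0000] = 0.0000; exercise value = 0.0000 ≤ continuation, so V_uu = 0.0000
Node ud (S = 25): continuation = e^(−0.06)·[0.5819·0.0000 + 0.4181·10.0000] = 3.9379; exercise value = 5.0000 > continuation, so V_ud = 5.0000 (exercise)
Node dd (S = 16): continuation = e^(−0.06)·[0.5819·10.0000 + 0.4181·17.2000] = 12.2529; exercise value = 14.0000 > continuation, so V_dd = 14.0000 (exercise)
Node u (S = 31.25): continuation = e^(−0.06)·[0.5819·0.0000 + 0.4181·5.0000] = 1.9690; exercise value = 0.0000 ≤ continuation, so V_u = 1.9690
Node d (S = 20): continuation = e^(−0.06)·[0.5819·5.0000 + 0.4181·14.0000] = 8.2529; exercise value = 10.0000 > continuation, so V_d = 10.0000 (exercise)
Node 0 (S = 25): continuation = e^(−0.06)·[0.5819·1.9690 + 0.4181·10.0000] = 5.0168; exercise value = 5.0000 ≤ continuation, so V_0 = 5.0168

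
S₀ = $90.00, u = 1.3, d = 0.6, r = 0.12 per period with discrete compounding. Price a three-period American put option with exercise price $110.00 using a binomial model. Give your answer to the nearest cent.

Risk-neutral probability p = (1 + 0.12 − 0.6)/(1.3 − 0.6) = 0.5200/0.7000 = 0.7429
Terminal stock prices: S_uuu = 197.7, S_uud = 91.26, S_udd = 42.12, S_ddd = 19.44
Terminal payoffs (K − S): max(-87.73, 0) = 0, max(18.74, 0) = 18.74, max(67.88, 0) = 67.88, max(90.56, 0) = 90.56
Node uu (S = 152.1): continuation = 1/1.12·[0.7429·0.0000 + 0.2571·18.7400] = 4.3026; exercise value = 0.0000 ≤ continuation, so V_uu = 4.3026
Node ud (S = 70.2): continuation = 1/1.12·[0.7429·18.7400 + 0.2571·67.8800] = 28.0143; exercise value = 39.8000 > continuation, so V_ud = 39.8000 (exercise)
Node dd (S = 32.4): continuation = 1/1.12·[0.7429·67.8800 + 0.2571·90.5600] = 65.8143; exercise value = 77.6000 > continuation, so V_dd = 77.6000 (exercise)
Node u (S = 117): continuation = 1/1.12·[0.7429·4.3026 + 0.2571·39.8000] = 11.9915; exercise value = 0.0000 ≤ continuation, so V_u = 11.9915
Node d (S = 54): continuation = 1/1.12·[0.7429·39.8000 + 0.2571·77.6000] = 44.2143; exercise value = 56.0000 > continuation, so V_d = 56.0000 (exercise)
Node 0 (S = 90): continuation = 1/1.12·[0.7429·11.9915 + 0.2571·56.0000] = 20.8107; exercise value = 20.0000 ≤ continuation, so V_0 = 20.8107

$20.81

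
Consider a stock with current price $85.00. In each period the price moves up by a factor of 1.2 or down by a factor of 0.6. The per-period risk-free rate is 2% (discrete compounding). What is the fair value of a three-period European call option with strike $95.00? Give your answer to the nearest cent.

$16.77

Risk-neutral probability p = (1 + 0.02 − 0.6)/(1.2 − 0.6) = 0.4200/0.6000 = 0.7000
Terminal stock prices: S_uuu = 146.9, S_uud = 73.44, S_udd = 36.72, S_ddd = 18.36
Terminal payoffs (S − K): max(51.88, 0) = 51.88, max(-21.56, 0) = 0, max(-58.28, 0) = 0, max(-76.64, 0) = 0
Node uu (S = 122.4): V_uu = 1/1.02·[0.7000·51.8800 + 0.3000·0.0000] = 35.6039
Node ud (S = 61.2): V_ud = 1/1.02·[0.7000·0.0000 + 0.3000·0.0000] = 0.0000
Node dd (S = 30.6): V_dd = 1/1.02·[0.7000·0.0000 + 0.3000·0.0000] = 0.0000
Node u (S = 102): V_u = 1/1.02·[0.7000·35.6039 + 0.3000·0.0000] = 24.4341
Node d (S = 51): V_d = 1/1.02·[0.7000·0.0000 + 0.3000·0.0000] = 0.0000
Node 0 (S = 85): V_0 = 1/1.02·[0.7000·24.4341 + 0.3000·0.0000] = 16.7685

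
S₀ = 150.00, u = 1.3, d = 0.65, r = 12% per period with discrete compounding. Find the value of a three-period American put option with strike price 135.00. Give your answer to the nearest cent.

11.35

Risk-neutral probability p = (1 + 0.12 − 0.65)/(1.3 − 0.65) = 0.4700/0.6500 = 0.7231
Terminal stock prices: S_uuu = 329.6, S_uud = 164.8, S_udd = 82.39, S_ddd = 41.19
Terminal payoffs (K − S): max(-194.6, 0) = 0, max(-29.78, 0) = 0, max(52.61, 0) = 52.61, max(93.81, 0) = 93.81
Node uu (S = 253.5): continuation = 1/1.12·[0.7231·0.0000 + 0.2769·0.0000] = 0.0000; exercise value = 0.0000 ≤ continuation, so V_uu = 0.0000
Node ud (S = 126.8): continuation = 1/1.12·[0.7231·0.0000 + 0.2769·52.6125] = 13.0086; exercise value = 8.2500 ≤ continuation, so V_ud = 13.0086
Node dd (S = 63.38): continuation = 1/1.12·[0.7231·52.6125 + 0.2769·93.8063] = 57.1607; exercise value = 71.6250 > continuation, so V_dd = 71.6250 (exercise)
Node u (S = 195): continuation = 1/1.12·[0.7231·0.0000 + 0.2769·13.0086] = 3.2164; exercise value = 0.0000 ≤ continuation, so V_u = 3.2164
Node d (S = 97.5): continuation = 1/1.12·[0.7231·13.0086 + 0.2769·71.6250] = 26.1079; exercise value = 37.5000 > continuation, so V_d = 37.5000 (exercise)
Node 0 (S = 150): continuation = 1/1.12·[0.7231·3.2164 + 0.2769·37.5000] = 11.3485; exercise value = 0.0000 ≤ continuation, so V_0 = 11.3485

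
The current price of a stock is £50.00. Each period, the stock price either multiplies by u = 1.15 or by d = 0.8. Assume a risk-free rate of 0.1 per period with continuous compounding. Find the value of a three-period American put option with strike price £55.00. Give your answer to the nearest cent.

£5.00

Risk-neutral probability p = (e^0.1 − 0.8)/(1.15 − 0.8) = 0.3052/0.3500 = 0.8719
Terminal stock prices: S_uuu = 76.04, S_uud = 52.9, S_udd = 36.8, S_ddd = 25.6
Terminal payoffs (K − S): max(-21.04, 0) = 0, max(2.1, 0) = 2.1, max(18.2, 0) = 18.2, max(29.4, 0) = 29.4
Node uu (S = 66.12): continuation = e^(−0.1)·[0.8719·0.0000 + 0.1281·2.1000] = 0.2434; exercise value = 0.0000 ≤ continuation, so V_uu = 0.2434
Node ud (S = 46): continuation = e^(−0.1)·[0.8719·2.1000 + 0.1281·18.2000] = 3.7661; exercise value = 9.0000 > continuation, so V_ud = 9.0000 (exercise)
Node dd (S = 32): continuation = e^(−0.1)·[0.8719·18.2000 + 0.1281·29.4000] = 17.7661; exercise value = 23.0000 > continuation, so V_dd = 23.0000 (exercise)
Node u (S = 57.5): continuation = e^(−0.1)·[0.8719·0.2434 + 0.1281·9.0000] = 1.2351; exercise value = 0.0000 ≤ continuation, so V_u = 1.2351
Node d (S = 40): continuation = e^(−0.1)·[0.8719·9.0000 + 0.1281·23.0000] = 9.7661; exercise value = 15.0000 > continuation, so V_d = 15.0000 (exercise)
Node 0 (S = 50): continuation = e^(−0.1)·[0.8719·1.2351 + 0.1281·15.0000] = 2.7128; exercise value = 5.0000 > continuation, so V_0 = 5.0000 (exercise)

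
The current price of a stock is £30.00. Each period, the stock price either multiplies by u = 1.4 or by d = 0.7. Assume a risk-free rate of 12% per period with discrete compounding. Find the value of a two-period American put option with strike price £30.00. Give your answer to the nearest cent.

£3.33

Risk-neutral probability p = (1 + 0.12 − 0.7)/(1.4 − 0.7) = 0.4200/0.7000 = 0.6000
Terminal stock prices: S_uu = 58.8, S_ud = 29.4, S_dd = 14.7
Terminal payoffs (K − S): max(-28.8, 0) = 0, max(0.6, 0) = 0.6, max(15.3, 0) = 15.3
Node u (S = 42): continuation = 1/1.12·[0.6000·0.0000 + 0.4000·0.6000] = 0.2143; exercise value = 0.0000 ≤ continuation, so V_u = 0.2143
Node d (S = 21): continuation = 1/1.12·[0.6000·0.6000 + 0.4000·15.3000] = 5.7857; exercise value = 9.0000 > continuation, so V_d = 9.0000 (exercise)
Node 0 (S = 30): continuation = 1/1.12·[0.6000·0.2143 + 0.4000·9.0000] = 3.3291; exercise value = 0.0000 ≤ continuation, so V_0 = 3.3291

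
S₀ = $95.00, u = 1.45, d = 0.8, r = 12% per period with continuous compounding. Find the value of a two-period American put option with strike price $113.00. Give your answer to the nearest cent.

Risk-neutral probability p = (e^0.12 − 0.8)/(1.45 − 0.8) = 0.3275/0.6500 = 0.5038
Terminal stock prices: S_uu = 199.7, S_ud = 110.2, S_dd = 60.8
Terminal payoffs (K − S): max(-86.74, 0) = 0, max(2.8, 0) = 2.8, max(52.2, 0) = 52.2
Node u (S = 137.8): continuation = e^(−0.12)·[0.5038·0.0000 + 0.4962·2.8000] = 1.2321; exercise value = 0.0000 ≤ continuation, so V_u = 1.2321
Node d (S = 76): continuation = e^(−0.12)·[0.5038·2.8000 + 0.4962·52.2000] = 24.2220; exercise value = 37.0000 > continuation, so V_d = 37.0000 (exercise)
Node 0 (S = 95): continuation = e^(−0.12)·[0.5038·1.2321 + 0.4962·37.0000] = 16.8326; exercise value = 18.0000 > continuation, so V_0 = 18.0000 (exercise)

$18.00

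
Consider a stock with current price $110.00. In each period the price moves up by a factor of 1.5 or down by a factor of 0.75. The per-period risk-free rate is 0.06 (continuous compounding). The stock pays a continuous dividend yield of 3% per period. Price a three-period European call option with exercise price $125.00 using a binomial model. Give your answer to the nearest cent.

$24.05

Per-period risk-free factor R = e^0.06 = 1.0618; dividend-adjusted growth = e^(0.06−0.03) = 1.0305.
Risk-neutral probability p = (1.0305 − 0.75)/(1.5 − 0.75) = 0.2805/0.7500 = 0.3739
Terminal stock prices: S_uuu = 371.2, S_uud = 185.6, S_udd = 92.81, S_ddd = 46.41
Terminal payoffs (S − K): max(246.2, 0) = 246.2, max(60.62, 0) = 60.62, max(-32.19, 0) = 0, max(-78.59, 0) = 0
Node uu (S = 247.5): V_uu = e^(−0.06)·[0.3739·246.2500 + 0.6261·60.6250] = 122.4647
Node ud (S = 123.8): V_ud = e^(−0.06)·[0.3739·60.6250 + 0.6261·0.0000] = 21.3499
Node dd (S = 61.88): V_dd = e^(−0.06)·[0.3739·0.0000 + 0.6261·0.0000] = 0.0000
Node u (S = 165): V_u = e^(−0.06)·[0.3739·122.4647 + 0.6261·21.3499] = 55.7154
Node d (S = 82.5): V_d = e^(−0.06)·[0.3739·21.3499 + 0.6261·0.0000] = 7.5186
Node 0 (S = 110): V_0 = e^(−0.06)·[0.3739·55.7154 + 0.6261·7.5186] = 24.0539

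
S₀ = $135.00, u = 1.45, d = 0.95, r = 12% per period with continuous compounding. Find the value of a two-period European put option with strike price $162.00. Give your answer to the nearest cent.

$13.14

Risk-neutral probability p = (e^0.12 − 0.95)/(1.45 − 0.95) = 0.1775/0.5000 = 0.3550
Terminal stock prices: S_uu = 283.8, S_ud = 186, S_dd = 121.8
Terminal payoffs (K − S): max(-121.8, 0) = 0, max(-23.96, 0) = 0, max(40.16, 0) = 40.16
Node u (S = 195.8): V_u = e^(−0.12)·[0.3550·0.0000 + 0.6450·0.0000] = 0.0000
Node d (S = 128.2): V_d = e^(−0.12)·[0.3550·0.0000 + 0.6450·40.1625] = 22.9757
Node 0 (S = 135): V_0 = e^(−0.12)·[0.3550·0.0000 + 0.6450·22.9757] = 13.1437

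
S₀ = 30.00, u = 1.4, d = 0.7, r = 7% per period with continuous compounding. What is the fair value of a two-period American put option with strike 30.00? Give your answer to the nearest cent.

Risk-neutral probability p = (e^0.07 − 0.7)/(1.4 − 0.7) = 0.3725/0.7000 = 0.5322
Terminal stock prices: S_uu = 58.8, S_ud = 29.4, S_dd = 14.7
Terminal payoffs (K − S): max(-28.8, 0) = 0, max(0.6, 0) = 0.6, max(15.3, 0) = 15.3
Node u (S = 42): continuation = e^(−0.07)·[0.5322·0.0000 + 0.4678·0.6000] = 0.2617; exercise value = 0.0000 ≤ continuation, so V_u = 0.2617
Node d (S = 21): continuation = e^(−0.07)·[0.5322·0.6000 + 0.4678·15.3000] = 6.9718; exercise value = 9.0000 > continuation, so V_d = 9.0000 (exercise)
Node 0 (S = 30): continuation = e^(−0.07)·[0.5322·0.2617 + 0.4678·9.0000] = 4.0558; exercise value = 0.0000 ≤ continuation, so V_0 = 4.0558

4.06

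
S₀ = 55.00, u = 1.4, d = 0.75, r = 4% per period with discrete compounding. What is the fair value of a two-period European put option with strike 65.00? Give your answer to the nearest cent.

12.97

Risk-neutral probability p = (1 + 0.04 − 0.75)/(1.4 − 0.75) = 0.2900/0.6500 = 0.4462
Terminal stock prices: S_uu = 107.8, S_ud = 57.75, S_dd = 30.94
Terminal payoffs (K − S): max(-42.8, 0) = 0, max(7.25, 0) = 7.25, max(34.06, 0) = 34.06
Node u (S = 77): V_u = 1/1.04·[0.4462·0.0000 + 0.5538·7.2500] = 3.8609
Node d (S = 41.25): V_d = 1/1.04·[0.4462·7.2500 + 0.5538·34.0625] = 21.2500
Node 0 (S = 55): V_0 = 1/1.04·[0.4462·3.8609 + 0.5538·21.2500] = 12.9729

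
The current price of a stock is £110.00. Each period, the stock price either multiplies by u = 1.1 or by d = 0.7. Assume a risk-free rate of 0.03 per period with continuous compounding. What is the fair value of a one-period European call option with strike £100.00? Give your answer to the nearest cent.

Risk-neutral probability p = (e^0.03 − 0.7)/(1.1 − 0.7) = 0.3305/0.4000 = 0.8261
Terminal stock prices: S_u = 121, S_d = 77
Terminal payoffs (S − K): max(21, 0) = 21, max(-23, 0) = 0
Node 0 (S = 110): V_0 = e^(−0.03)·[0.8261·21.0000 + 0.1739·0.0000] = 16.8361

£16.84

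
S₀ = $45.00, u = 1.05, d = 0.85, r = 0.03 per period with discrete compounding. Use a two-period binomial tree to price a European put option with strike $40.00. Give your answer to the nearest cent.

Risk-neutral probability p = (1 + 0.03 − 0.85)/(1.05 − 0.85) = 0.1800/0.2000 = 0.9000
Terminal stock prices: S_uu = 49.61, S_ud = 40.16, S_dd = 32.51
Terminal payoffs (K − S): max(-9.613, 0) = 0, max(-0.1625, 0) = 0, max(7.488, 0) = 7.488
Node u (S = 47.25): V_u = 1/1.03·[0.9000·0.0000 + 0.1000·0.0000] = 0.0000
Node d (S = 38.25): V_d = 1/1.03·[0.9000·0.0000 + 0.1000·7.4875] = 0.7269
Node 0 (S = 45): V_0 = 1/1.03·[0.9000·0.0000 + 0.1000·0.7269] = 0.0706

$0.07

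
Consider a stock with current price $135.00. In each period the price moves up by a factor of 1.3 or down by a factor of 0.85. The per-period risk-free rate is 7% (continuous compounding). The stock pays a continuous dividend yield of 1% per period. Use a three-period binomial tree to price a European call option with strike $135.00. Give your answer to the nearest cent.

$30.47

Per-period risk-free factor R = e^0.07 = 1.0725; dividend-adjusted growth = e^(0.07−0.01) = 1.0618.
Risk-neutral probability p = (1.0618 − 0.85)/(1.3 − 0.85) = 0.2118/0.4500 = 0.4707
Terminal stock prices: S_uuu = 296.6, S_uud = 193.9, S_udd = 126.8, S_ddd = 82.91
Terminal payoffs (S − K): max(161.6, 0) = 161.6, max(58.93, 0) = 58.93, max(-8.201, 0) = 0, max(-52.09, 0) = 0
Node uu (S = 228.2): V_uu = e^(−0.07)·[0.4707·161.5950 + 0.5293·58.9275] = 100.0067
Node ud (S = 149.2): V_ud = e^(−0.07)·[0.4707·58.9275 + 0.5293·0.0000] = 25.8646
Node dd (S = 97.54): V_dd = e^(−0.07)·[0.4707·0.0000 + 0.5293·0.0000] = 0.0000
Node u (S = 175.5): V_u = e^(−0.07)·[0.4707·100.0067 + 0.5293·25.8646] = 56.6586
Node d (S = 114.8): V_d = e^(−0.07)·[0.4707·25.8646 + 0.5293·0.0000] = 11.3526
Node 0 (S = 135): V_0 = e^(−0.07)·[0.4707·56.6586 + 0.5293·11.3526] = 30.4709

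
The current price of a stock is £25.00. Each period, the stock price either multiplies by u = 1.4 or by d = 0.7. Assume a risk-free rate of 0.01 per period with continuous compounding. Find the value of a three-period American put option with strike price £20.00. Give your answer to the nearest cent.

Risk-neutral probability p = (e^0.01 − 0.7)/(1.4 − 0.7) = 0.3101/0.7000 = 0.4429
Terminal stock prices: S_uuu = 68.6, S_uud = 34.3, S_udd = 17.15, S_ddd = 8.575
Terminal payoffs (K − S): max(-48.6, 0) = 0, max(-14.3, 0) = 0, max(2.85, 0) = 2.85, max(11.43, 0) = 11.43
Node uu (S = 49): continuation = e^(−0.01)·[0.4429·0.0000 + 0.5571·0.0000] = 0.0000; exercise value = 0.0000 ≤ continuation, so V_uu = 0.0000
Node ud (S = 24.5): continuation = e^(−0.01)·[0.4429·0.0000 + 0.5571·2.8500] = 1.5719; exercise value = 0.0000 ≤ continuation, so V_ud = 1.5719
Node dd (S = 12.25): continuation = e^(−0.01)·[0.4429·2.8500 + 0.5571·11.4250] = 7.5510; exercise value = 7.7500 > continuation, so V_dd = 7.7500 (exercise)
Node u (S = 35): continuation = e^(−0.01)·[0.4429·0.0000 + 0.5571·1.5719] = 0.8669; exercise value = 0.0000 ≤ continuation, so V_u = 0.8669
Node d (S = 17.5): continuation = e^(−0.01)·[0.4429·1.5719 + 0.5571·7.7500] = 4.9636; exercise value = 2.5000 ≤ continuation, so V_d = 4.9636
Node 0 (S = 25): continuation = e^(−0.01)·[0.4429·0.8669 + 0.5571·4.9636] = 3.1177; exercise value = 0.0000 ≤ continuation, so V_0 = 3.1177

£3.12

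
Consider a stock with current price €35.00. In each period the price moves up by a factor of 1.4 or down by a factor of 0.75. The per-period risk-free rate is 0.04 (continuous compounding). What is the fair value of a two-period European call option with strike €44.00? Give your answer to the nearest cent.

€4.55

Risk-neutral probability p = (e^0.04 − 0.75)/(1.4 − 0.75) = 0.2908/0.6500 = 0.4474
Terminal stock prices: S_uu = 68.6, S_ud = 36.75, S_dd = 19.69
Terminal payoffs (S − K): max(24.6, 0) = 24.6, max(-7.25, 0) = 0, max(-24.31, 0) = 0
Node u (S = 49): V_u = e^(−0.04)·[0.4474·24.6000 + 0.5526·0.0000] = 10.5745
Node d (S = 26.25): V_d = e^(−0.04)·[0.4474·0.0000 + 0.5526·0.0000] = 0.0000
Node 0 (S = 35): V_0 = e^(−0.04)·[0.4474·10.5745 + 0.5526·0.0000] = 4.5455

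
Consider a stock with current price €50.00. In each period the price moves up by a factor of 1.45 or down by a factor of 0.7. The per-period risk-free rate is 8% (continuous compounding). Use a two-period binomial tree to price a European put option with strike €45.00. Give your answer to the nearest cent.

Risk-neutral probability p = (e^0.08 − 0.7)/(1.45 − 0.7) = 0.3833/0.7500 = 0.5110
Terminal stock prices: S_uu = 105.1, S_ud = 50.75, S_dd = 24.5
Terminal payoffs (K − S): max(-60.12, 0) = 0, max(-5.75, 0) = 0, max(20.5, 0) = 20.5
Node u (S = 72.5): V_u = e^(−0.08)·[0.5110·0.0000 + 0.4890·0.0000] = 0.0000
Node d (S = 35): V_d = e^(−0.08)·[0.5110·0.0000 + 0.4890·20.5000] = 9.2528
Node 0 (S = 50): V_0 = e^(−0.08)·[0.5110·0.0000 + 0.4890·9.2528] = 4.1763

€4.18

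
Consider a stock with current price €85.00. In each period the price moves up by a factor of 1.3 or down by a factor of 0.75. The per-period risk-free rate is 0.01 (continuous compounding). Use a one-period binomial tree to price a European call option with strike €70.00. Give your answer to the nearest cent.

Risk-neutral probability p = (e^0.01 − 0.75)/(1.3 − 0.75) = 0.2601/0.5500 = 0.4728
Terminal stock prices: S_u = 110.5, S_d = 63.75
Terminal payoffs (S − K): max(40.5, 0) = 40.5, max(-6.25, 0) = 0
Node 0 (S = 85): V_0 = e^(−0.01)·[0.4728·40.5000 + 0.5272·0.0000] = 18.9586

€18.96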